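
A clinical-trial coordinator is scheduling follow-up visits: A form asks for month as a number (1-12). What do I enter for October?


Calendar month order:
9. September
10. October <--
11. November
October is month number 10

10


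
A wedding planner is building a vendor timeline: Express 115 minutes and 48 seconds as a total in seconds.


Minutes: 115
Seconds: 48
Convert minutes to seconds: 115 x 60 = 6900
Add remaining seconds: 6900 + 48 = 6948

6948


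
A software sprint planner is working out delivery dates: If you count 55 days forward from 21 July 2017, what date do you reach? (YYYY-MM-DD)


Start: 2017-07-21
Adding 55 days
Days remaining in July: 10
After July: 45 days still to add
August 2017: 31 days, 14 remaining
September 2017 has 30 days, need 14
Result: 2017-09-14

2017-09-14


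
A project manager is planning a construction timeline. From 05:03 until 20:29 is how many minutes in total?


Start time: 05:03 = 303 minutes from midnight
End time: 20:29 = 1229 minutes from midnight
Difference: 1229 - 303 = 926 minutes
That is 15 hours and 26 minutes

926


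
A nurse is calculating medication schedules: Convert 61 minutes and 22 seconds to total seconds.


Minutes: 61
Extra seconds: 22
Seconds per minute: 60
Minutes to seconds: 61 x 60 = 3660
Total: 3660 + 22 = 3682

3682


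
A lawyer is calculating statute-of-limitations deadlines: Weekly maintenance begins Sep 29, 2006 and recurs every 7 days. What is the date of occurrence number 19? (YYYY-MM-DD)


First occurrence: 2006-09-29 (occurrence 1)
Each occurrence is 7 days after the previous.
Occurrence 19 is 18 weeks after the first.
18 weeks = 126 days
2006-09-29 + 126 days = 2007-02-02

2007-02-02


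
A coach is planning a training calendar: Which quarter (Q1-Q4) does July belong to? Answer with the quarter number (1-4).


Month: July (month 7)
Q1: January-March (months 1-3)
Q2: April-June (months 4-6)
Q3: July-September (months 7-9)
Q4: October-December (months 10-12)
Month 7 falls in Q3

3


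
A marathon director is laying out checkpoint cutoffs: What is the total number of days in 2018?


Year: 2018
Check leap year rules:
Divisible by 4? No
2018 is not a leap year
Days: 365

365


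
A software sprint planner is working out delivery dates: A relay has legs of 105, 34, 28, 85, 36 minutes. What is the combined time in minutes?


Durations: 105, 34, 28, 85, 36
Running sum: 105
+ 34 = 139
+ 28 = 167
+ 85 = 252
+ 36 = 288
Total duration: 288 minutes
That is 4 hours and 48 minutes

288


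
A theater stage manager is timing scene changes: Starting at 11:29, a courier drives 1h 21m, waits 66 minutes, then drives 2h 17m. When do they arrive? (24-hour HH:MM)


Depart: 11:29
Leg 1: +81 min -> 12:50
Layover: +66 min -> 13:56
Leg 2: +137 min -> 16:13
Total travel: 284 minutes = 4h 44m
Arrival: 16:13

16:13


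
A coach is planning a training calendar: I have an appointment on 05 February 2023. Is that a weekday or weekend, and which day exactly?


Date: 2023-02-05
January 1, 2023 is a Sunday
Day of year: 36
Offset from Jan 1: 35 days
35 mod 7 = 0
Result: Sunday

Sunday


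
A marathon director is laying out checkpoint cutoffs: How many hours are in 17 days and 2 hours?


Days: 17
Extra hours: 2
Hours per day: 24
Days to hours: 17 x 24 = 408
Total: 408 + 2 = 410

410


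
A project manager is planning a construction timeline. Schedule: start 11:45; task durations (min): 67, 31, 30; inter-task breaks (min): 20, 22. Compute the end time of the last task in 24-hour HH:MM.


Start: 11:45 = 705 min from midnight
  after task 1 (67 min): 12:52
  after break (20 min): 13:12
  after task 2 (31 min): 13:43
  after break (22 min): 14:05
  after task 3 (30 min): 14:35
Total elapsed: 170 minutes
End time: 14:35

14:35


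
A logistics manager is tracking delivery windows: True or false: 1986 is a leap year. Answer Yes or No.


Year: 1986
Divisible by 4? 1986 / 4 = 496.5 -> No
Not divisible by 4, so NOT a leap year

No


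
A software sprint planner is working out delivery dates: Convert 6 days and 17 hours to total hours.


Days: 6
Extra hours: 17
Hours per day: 24
Days to hours: 6 x 24 = 144
Total: 144 + 17 = 161

161


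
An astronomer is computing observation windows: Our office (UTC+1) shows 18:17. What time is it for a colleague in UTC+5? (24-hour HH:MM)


Local time: 18:17 at UTC+1 (offset 1h)
Target zone: UTC+5 (offset 5h)
Difference: 5 - (1) = 4 hours
Calculation: 18 + (4) = 22
Result: 22:17

22:17


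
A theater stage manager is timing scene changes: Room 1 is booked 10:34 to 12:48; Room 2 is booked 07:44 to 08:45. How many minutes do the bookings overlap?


Interval A: [634, 768] minutes from midnight
Interval B: [464, 525] minutes from midnight
Overlap start = max(634, 464) = 634
Overlap end = min(768, 525) = 525
End <= start, so the intervals do not overlap: 0 minutes

0


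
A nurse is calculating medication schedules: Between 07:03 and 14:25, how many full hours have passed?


Start: 07:03
End: 14:25
Hour difference: 14 - 7 = 7 hours
Minute difference: 25 - 3 = 22 minutes
Total minutes: 442
Complete hours: 442 / 60 = 7 (remainder 22)

7


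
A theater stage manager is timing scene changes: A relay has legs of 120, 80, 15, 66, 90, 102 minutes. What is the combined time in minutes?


Durations: 120, 80, 15, 66, 90, 102
Running sum: 120
+ 80 = 200
+ 15 = 215
+ 66 = 281
+ 90 = 371
+ 102 = 473
Total duration: 473 minutes
That is 7 hours and 53 minutes

473


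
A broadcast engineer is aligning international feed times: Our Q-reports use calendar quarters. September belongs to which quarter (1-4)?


Month: September (month 9)
Q1: January-March (months 1-3)
Q2: April-June (months 4-6)
Q3: July-September (months 7-9)
Q4: October-December (months 10-12)
Month 9 falls in Q3

3


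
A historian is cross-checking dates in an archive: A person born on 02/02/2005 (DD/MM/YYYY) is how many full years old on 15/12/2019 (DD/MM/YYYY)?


Birth: 2005-02-02
Reference: 2019-12-15
Year difference: 2019 - 2005 = 14
Has birthday (02-02) occurred by 12-15? Yes
Age in full years: 14

14


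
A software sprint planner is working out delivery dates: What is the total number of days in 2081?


Year: 2081
Check leap year rules:
Divisible by 4? No
2081 is not a leap year
Days: 365

365


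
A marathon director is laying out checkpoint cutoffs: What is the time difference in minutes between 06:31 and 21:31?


Start time: 06:31 = 391 minutes from midnight
End time: 21:31 = 1291 minutes from midnight
Difference: 1291 - 391 = 900 minutes
That is 15 hours and 0 minutes

900


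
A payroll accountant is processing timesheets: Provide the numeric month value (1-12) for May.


Calendar month order:
4. April
5. May <--
6. June
May is month number 5

5


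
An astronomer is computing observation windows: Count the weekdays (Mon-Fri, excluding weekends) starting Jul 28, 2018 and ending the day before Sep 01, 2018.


Start: 2018-07-28 (Saturday)
End (exclusive): 2018-09-01 (Saturday)
Total calendar days: 35
Full weeks: 35 // 7 = 5 -> 25 weekdays
Remaining 0 days starting on Saturday:
Total business days: 25 + 0 = 25

25


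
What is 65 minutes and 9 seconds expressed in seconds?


Minutes: 65
Extra seconds: 9
Seconds per minute: 60
Minutes to seconds: 65 x 60 = 3900
Total: 3900 + 9 = 3909

3909


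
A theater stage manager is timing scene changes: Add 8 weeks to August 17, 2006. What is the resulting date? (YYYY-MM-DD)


Start: 2006-08-17
Weeks to add: 8
Convert to days: 8 x 7 = 56 days
Add 56 days to 2006-08-17
Result: 2006-10-12

2006-10-12


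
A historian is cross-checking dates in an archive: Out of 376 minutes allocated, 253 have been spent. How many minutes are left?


Total budget: 376 minutes
Time used: 253 minutes
Remaining: 376 - 253 = 123 minutes
Percent used: 67.3%
Percent remaining: 32.7%

123


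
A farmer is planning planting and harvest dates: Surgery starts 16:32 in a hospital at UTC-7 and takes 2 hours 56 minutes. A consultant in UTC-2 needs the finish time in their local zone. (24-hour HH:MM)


Start: 16:32 in UTC-7
Step 1 - add duration:
  minutes: 32 + 56 = 88 (carry 1h)
  hours: 16 + 2 + 1 = 19
  end in UTC-7: 19:28
Step 2 - convert UTC-7 -> UTC-2:
  offset difference: -2 - (-7) = 5 hours
  19 + (5) = 24 -> mod 24 = 0
Result: 00:28 in UTC-2

00:28


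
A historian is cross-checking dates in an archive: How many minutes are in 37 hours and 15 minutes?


Hours: 37
Extra minutes: 15
Minutes per hour: 60
Hours to minutes: 37 x 60 = 2220
Total: 2220 + 15 = 2235

2235


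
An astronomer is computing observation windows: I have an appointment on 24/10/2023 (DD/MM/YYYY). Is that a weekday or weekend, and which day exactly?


Date: 2023-10-24
January 1, 2023 is a Sunday
Day of year: 297
Offset from Jan 1: 296 days
296 mod 7 = 2
Result: Tuesday

Tuesday


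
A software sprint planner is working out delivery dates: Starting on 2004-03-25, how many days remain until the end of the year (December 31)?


Start: March 25, 2004
End: December 31, 2004
Days left in March: 6
April: 30
May: 31
June: 30
July: 31
... plus remaining months
Sum of remaining months: 275
Total: 6 + 275 = 281

281


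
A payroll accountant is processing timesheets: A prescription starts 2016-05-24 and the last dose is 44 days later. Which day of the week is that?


Start: 2016-05-24 (Tuesday)
Step 1 - find target date: add 44 days
  2016-05-24 + 44 days = 2016-07-07
Step 2 - day of week:
  44 mod 7 = 2
  Tuesday + 2 days -> Thursday
Result: Thursday (2016-07-07)

Thursday


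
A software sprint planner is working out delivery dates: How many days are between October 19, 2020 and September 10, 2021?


Start date: 2020-10-19
End date: 2021-09-10
Oct 2020: +13 days
Nov 2020: +30 days
Dec 2020: +31 days
... (9 more months)
Total: 326 days

326


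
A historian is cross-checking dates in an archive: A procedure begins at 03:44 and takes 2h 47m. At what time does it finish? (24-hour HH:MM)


Start time: 03:44
Adding: 2 hours 47 minutes
Minutes: 44 + 47 = 91
Minute overflow: 91 >= 60, so carry 1 hour, minutes = 31
Hours: 3 + 2 + 1 = 6
Result: 06:31

06:31


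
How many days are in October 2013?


Month: October
Year: 2013
October is a 31-day month
Total: 31 days

31


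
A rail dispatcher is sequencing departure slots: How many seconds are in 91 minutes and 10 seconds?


Minutes: 91
Seconds: 10
Convert minutes to seconds: 91 x 60 = 5460
Add remaining seconds: 5460 + 10 = 5470

5470


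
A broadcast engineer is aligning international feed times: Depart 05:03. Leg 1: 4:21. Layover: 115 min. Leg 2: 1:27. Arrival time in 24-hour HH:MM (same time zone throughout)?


Depart: 05:03
Leg 1: +261 min -> 09:24
Layover: +115 min -> 11:19
Leg 2: +87 min -> 12:46
Total travel: 463 minutes = 7h 43m
Arrival: 12:46

12:46


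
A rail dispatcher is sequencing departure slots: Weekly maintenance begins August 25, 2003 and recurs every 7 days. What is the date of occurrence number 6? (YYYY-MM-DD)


First occurrence: 2003-08-25 (occurrence 1)
Each occurrence is 7 days after the previous.
Occurrence 6 is 5 weeks after the first.
5 weeks = 35 days
2003-08-25 + 35 days = 2003-09-29

2003-09-29


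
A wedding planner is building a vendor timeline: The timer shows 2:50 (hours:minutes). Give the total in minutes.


Hours: 2
Minutes: 50
Convert hours to minutes: 2 x 60 = 120
Add remaining minutes: 120 + 50 = 170

170


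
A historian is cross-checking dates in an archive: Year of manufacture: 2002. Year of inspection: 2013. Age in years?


Birth year: 2002
Current year: 2013
Age = current year - birth year
Age = 2013 - 2002 = 11

11


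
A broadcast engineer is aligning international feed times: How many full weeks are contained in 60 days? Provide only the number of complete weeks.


Total days: 60
Days per week: 7
Division: 60 / 7 = 8 remainder 4
Complete weeks: 8
Remaining days: 4

8


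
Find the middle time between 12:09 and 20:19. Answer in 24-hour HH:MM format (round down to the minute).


Start time: 12:09 = 729 minutes from midnight
End time: 20:19 = 1219 minutes from midnight
Sum: 729 + 1219 = 1948
Midpoint: 1948 / 2 = 974 minutes
Convert: 974 / 60 = 16 hours, 14 minutes
Result: 16:14

16:14


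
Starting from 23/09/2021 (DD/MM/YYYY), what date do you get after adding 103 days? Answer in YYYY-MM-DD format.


Start: 2021-09-23
Adding 103 days
Days remaining in September: 7
After September: 96 days still to add
October 2021: 31 days, 65 remaining
November 2021: 30 days, 35 remaining
December 2021: 31 days, 4 remaining
January 2022 has 31 days, need 4
Result: 2022-01-04

2022-01-04


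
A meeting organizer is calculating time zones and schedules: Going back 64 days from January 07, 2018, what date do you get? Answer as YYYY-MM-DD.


Start: 2018-01-07
Subtracting 64 days
Days already passed in January: 7
After going back through January: 57 more days to subtract
December 2017: 31 days, 26 remaining
November 2017 has 30 days, need 26
Result: 2017-11-04

2017-11-04


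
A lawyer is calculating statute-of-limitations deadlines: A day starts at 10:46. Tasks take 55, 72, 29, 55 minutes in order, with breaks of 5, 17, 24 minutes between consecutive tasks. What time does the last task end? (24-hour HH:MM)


Start: 10:46 = 646 min from midnight
  after task 1 (55 min): 11:41
  after break (5 min): 11:46
  after task 2 (72 min): 12:58
  after break (17 min): 13:15
  after task 3 (29 min): 13:44
  after break (24 min): 14:08
  after task 4 (55 min): 15:03
Total elapsed: 257 minutes
End time: 15:03

15:03


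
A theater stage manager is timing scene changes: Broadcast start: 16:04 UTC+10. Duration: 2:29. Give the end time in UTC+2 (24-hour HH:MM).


Start: 16:04 in UTC+10
Step 1 - add duration:
  minutes: 4 + 29 = 33
  hours: 16 + 2 + 0 = 18
  end in UTC+10: 18:33
Step 2 - convert UTC+10 -> UTC+2:
  offset difference: 2 - (10) = -8 hours
  18 + (-8) = 10 -> mod 24 = 10
Result: 10:33 in UTC+2

10:33


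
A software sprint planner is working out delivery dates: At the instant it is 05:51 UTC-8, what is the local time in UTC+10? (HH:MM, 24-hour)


Local time: 05:51 at UTC-8 (offset -8h)
Target zone: UTC+10 (offset 10h)
Difference: 10 - (-8) = 18 hours
Calculation: 5 + (18) = 23
Result: 23:51

23:51


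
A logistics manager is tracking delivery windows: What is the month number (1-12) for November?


Calendar month order:
10. October
11. November <--
12. December
November is month number 11

11


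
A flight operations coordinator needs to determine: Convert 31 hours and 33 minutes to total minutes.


Hours: 31
Extra minutes: 33
Minutes per hour: 60
Hours to minutes: 31 x 60 = 1860
Total: 1860 + 33 = 1893

1893


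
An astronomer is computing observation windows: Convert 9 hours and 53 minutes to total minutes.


Hours: 9
Minutes: 53
Convert hours to minutes: 9 x 60 = 540
Add remaining minutes: 540 + 53 = 593

593


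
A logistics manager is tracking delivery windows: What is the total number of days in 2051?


Year: 2051
Check leap year rules:
Divisible by 4? No
2051 is not a leap year
Days: 365

365


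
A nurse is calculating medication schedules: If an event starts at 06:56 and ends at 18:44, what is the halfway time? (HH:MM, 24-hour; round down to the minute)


Start time: 06:56 = 416 minutes from midnight
End time: 18:44 = 1124 minutes from midnight
Sum: 416 + 1124 = 1540
Midpoint: 1540 / 2 = 770 minutes
Convert: 770 / 60 = 12 hours, 50 minutes
Result: 12:50

12:50


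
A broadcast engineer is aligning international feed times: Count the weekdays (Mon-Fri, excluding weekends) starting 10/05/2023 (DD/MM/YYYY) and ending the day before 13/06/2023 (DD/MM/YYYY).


Start: 2023-05-10 (Wednesday)
End (exclusive): 2023-06-13 (Tuesday)
Total calendar days: 34
Full weeks: 34 // 7 = 4 -> 20 weekdays
Remaining 6 days starting on Wednesday:
  Wed(w), Thu(w), Fri(w), Sat(-), Sun(-), Mon(w) -> 4 weekdays
Total business days: 20 + 4 = 24

24


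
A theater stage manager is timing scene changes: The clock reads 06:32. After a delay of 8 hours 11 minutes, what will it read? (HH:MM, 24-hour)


Start time: 06:32
Adding: 8 hours 11 minutes
Minutes: 32 + 11 = 43
Hours: 6 + 8 + 0 = 14
Result: 14:43

14:43


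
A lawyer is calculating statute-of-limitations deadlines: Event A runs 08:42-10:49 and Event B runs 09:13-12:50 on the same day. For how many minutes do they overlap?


Interval A: [522, 649] minutes from midnight
Interval B: [553, 770] minutes from midnight
Overlap start = max(522, 553) = 553
Overlap end = min(649, 770) = 649
Overlap = 649 - 553 = 96 minutes

96


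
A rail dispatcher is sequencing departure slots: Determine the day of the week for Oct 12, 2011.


Date: 2011-10-12
January 1, 2011 is a Saturday
Day of year: 285
Offset from Jan 1: 284 days
284 mod 7 = 4
Result: Wednesday

Wednesday


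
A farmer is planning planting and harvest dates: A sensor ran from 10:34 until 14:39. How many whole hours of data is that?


Start: 10:34
End: 14:39
Hour difference: 14 - 10 = 4 hours
Minute difference: 39 - 34 = 5 minutes
Total minutes: 245
Complete hours: 245 / 60 = 4 (remainder 5)

4


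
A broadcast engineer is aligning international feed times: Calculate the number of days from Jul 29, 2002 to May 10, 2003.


Start date: 2002-07-29
End date: 2003-05-10
Jul 2002: +3 days
Aug 2002: +31 days
Sep 2002: +30 days
... (8 more months)
Total: 285 days

285


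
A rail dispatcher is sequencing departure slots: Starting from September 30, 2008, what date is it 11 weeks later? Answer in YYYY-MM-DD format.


Start: 2008-09-30
Weeks to add: 11
Convert to days: 11 x 7 = 77 days
Add 77 days to 2008-09-30
Result: 2008-12-16

2008-12-16


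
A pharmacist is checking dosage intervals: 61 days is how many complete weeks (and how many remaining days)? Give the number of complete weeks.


Total days: 61
Days per week: 7
Division: 61 / 7 = 8 remainder 5
Complete weeks: 8
Remaining days: 5

8


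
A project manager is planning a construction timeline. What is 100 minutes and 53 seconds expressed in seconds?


Minutes: 100
Extra seconds: 53
Seconds per minute: 60
Minutes to seconds: 100 x 60 = 6000
Total: 6000 + 53 = 6053

6053


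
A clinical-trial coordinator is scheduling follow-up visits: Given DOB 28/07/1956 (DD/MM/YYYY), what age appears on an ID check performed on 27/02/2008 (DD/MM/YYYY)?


Birth: 1956-07-28
Reference: 2008-02-27
Year difference: 2008 - 1956 = 52
Has birthday (07-28) occurred by 02-27? No
Birthday not yet reached this year -> subtract 1
Age in full years: 51

51


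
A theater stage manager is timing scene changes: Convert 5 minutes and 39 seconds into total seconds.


Minutes: 5
Seconds: 39
Convert minutes to seconds: 5 x 60 = 300
Add remaining seconds: 300 + 39 = 339

339


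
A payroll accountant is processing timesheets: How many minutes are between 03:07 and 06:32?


Start time: 03:07 = 187 minutes from midnight
End time: 06:32 = 392 minutes from midnight
Difference: 392 - 187 = 205 minutes
That is 3 hours and 25 minutes

205


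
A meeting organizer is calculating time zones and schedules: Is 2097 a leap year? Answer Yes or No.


Year: 2097
Divisible by 4? 2097 / 4 = 524.25 -> No
Not divisible by 4, so NOT a leap year

No


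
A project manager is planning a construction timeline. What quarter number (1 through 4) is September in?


Month: September (month 9)
Q1: January-March (months 1-3)
Q2: April-June (months 4-6)
Q3: July-September (months 7-9)
Q4: October-December (months 10-12)
Month 9 falls in Q3

3


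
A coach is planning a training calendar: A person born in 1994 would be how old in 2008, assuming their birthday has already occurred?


Birth year: 1994
Current year: 2008
Age = current year - birth year
Age = 2008 - 1994 = 14

14


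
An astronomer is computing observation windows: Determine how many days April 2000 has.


Month: April
Year: 2000
April is a 30-day month
Total: 30 days

30


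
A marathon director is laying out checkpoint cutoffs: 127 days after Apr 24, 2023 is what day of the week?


Start: 2023-04-24 (Monday)
Step 1 - find target date: add 127 days
  2023-04-24 + 127 days = 2023-08-29
Step 2 - day of week:
  127 mod 7 = 1
  Monday + 1 days -> Tuesday
Result: Tuesday (2023-08-29)

Tuesday


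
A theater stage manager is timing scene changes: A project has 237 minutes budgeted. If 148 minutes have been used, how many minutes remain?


Total budget: 237 minutes
Time used: 148 minutes
Remaining: 237 - 148 = 89 minutes
Percent used: 62.4%
Percent remaining: 37.6%

89


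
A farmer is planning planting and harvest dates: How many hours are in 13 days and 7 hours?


Days: 13
Extra hours: 7
Hours per day: 24
Days to hours: 13 x 24 = 312
Total: 312 + 7 = 319

319


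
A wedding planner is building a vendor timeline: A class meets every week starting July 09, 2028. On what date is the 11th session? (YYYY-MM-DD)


First occurrence: 2028-07-09 (occurrence 1)
Each occurrence is 7 days after the previous.
Occurrence 11 is 10 weeks after the first.
10 weeks = 70 days
2028-07-09 + 70 days = 2028-09-17

2028-09-17


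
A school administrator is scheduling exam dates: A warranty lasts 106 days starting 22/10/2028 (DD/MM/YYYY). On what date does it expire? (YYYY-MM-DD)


Start: 2028-10-22
Adding 106 days
Days remaining in October: 9
After October: 97 days still to add
November 2028: 30 days, 67 remaining
December 2028: 31 days, 36 remaining
January 2029: 31 days, 5 remaining
February 2029 has 28 days, need 5
Result: 2029-02-05

2029-02-05


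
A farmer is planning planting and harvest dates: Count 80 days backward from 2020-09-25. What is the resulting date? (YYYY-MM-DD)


Start: 2020-09-25
Subtracting 80 days
Days already passed in September: 25
After going back through September: 55 more days to subtract
August 2020: 31 days, 24 remaining
July 2020 has 31 days, need 24
Result: 2020-07-07

2020-07-07


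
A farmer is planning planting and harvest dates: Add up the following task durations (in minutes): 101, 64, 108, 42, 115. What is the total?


Durations: 101, 64, 108, 42, 115
Running sum: 101
+ 64 = 165
+ 108 = 273
+ 42 = 315
+ 115 = 430
Total duration: 430 minutes
That is 7 hours and 10 minutes

430


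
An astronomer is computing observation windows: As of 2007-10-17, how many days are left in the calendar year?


Start: October 17, 2007
End: December 31, 2007
Days left in October: 14
November: 30
December: 31
Sum of remaining months: 61
Total: 14 + 61 = 75

75


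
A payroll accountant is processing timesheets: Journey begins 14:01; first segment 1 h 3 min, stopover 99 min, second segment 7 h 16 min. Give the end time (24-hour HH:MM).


Depart: 14:01
Leg 1: +63 min -> 15:04
Layover: +99 min -> 16:43
Leg 2: +436 min -> 23:59
Total travel: 598 minutes = 9h 58m
Arrival: 23:59

23:59


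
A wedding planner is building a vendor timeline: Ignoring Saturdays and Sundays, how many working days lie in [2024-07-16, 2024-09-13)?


Start: 2024-07-16 (Tuesday)
End (exclusive): 2024-09-13 (Friday)
Total calendar days: 59
Full weeks: 59 // 7 = 8 -> 40 weekdays
Remaining 3 days starting on Tuesday:
  Tue(w), Wed(w), Thu(w) -> 3 weekdays
Total business days: 40 + 3 = 43

43


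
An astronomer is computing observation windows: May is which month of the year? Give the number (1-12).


Calendar month order:
4. April
5. May <--
6. June
May is month number 5

5


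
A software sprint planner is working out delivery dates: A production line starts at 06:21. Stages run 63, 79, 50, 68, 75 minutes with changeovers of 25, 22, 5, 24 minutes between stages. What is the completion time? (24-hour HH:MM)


Start: 06:21 = 381 min from midnight
  after task 1 (63 min): 07:24
  after break (25 min): 07:49
  after task 2 (79 min): 09:08
  after break (22 min): 09:30
  after task 3 (50 min): 10:20
  after break (5 min): 10:25
  after task 4 (68 min): 11:33
  after break (24 min): 11:57
  after task 5 (75 min): 13:12
Total elapsed: 411 minutes
End time: 13:12

13:12


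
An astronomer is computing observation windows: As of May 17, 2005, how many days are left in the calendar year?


Start: May 17, 2005
End: December 31, 2005
Days left in May: 14
June: 30
July: 31
August: 31
September: 30
... plus remaining months
Sum of remaining months: 214
Total: 14 + 214 = 228

228


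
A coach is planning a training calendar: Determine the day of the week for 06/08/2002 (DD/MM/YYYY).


Date: 2002-08-06
January 1, 2002 is a Tuesday
Day of year: 218
Offset from Jan 1: 217 days
217 mod 7 = 0
Result: Tuesday

Tuesday


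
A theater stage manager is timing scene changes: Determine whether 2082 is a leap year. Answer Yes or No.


Year: 2082
Divisible by 4? 2082 / 4 = 520.5 -> No
Not divisible by 4, so NOT a leap year

No


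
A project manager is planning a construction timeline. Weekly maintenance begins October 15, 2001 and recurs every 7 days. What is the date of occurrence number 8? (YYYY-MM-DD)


First occurrence: 2001-10-15 (occurrence 1)
Each occurrence is 7 days after the previous.
Occurrence 8 is 7 weeks after the first.
7 weeks = 49 days
2001-10-15 + 49 days = 2001-12-03

2001-12-03


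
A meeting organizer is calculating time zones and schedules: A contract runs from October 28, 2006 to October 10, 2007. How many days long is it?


Start date: 2006-10-28
End date: 2007-10-10
Oct 2006: +4 days
Nov 2006: +30 days
Dec 2006: +31 days
... (10 more months)
Total: 347 days

347


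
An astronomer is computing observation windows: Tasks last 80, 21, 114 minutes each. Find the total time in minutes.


Durations: 80, 21, 114
Running sum: 80
+ 21 = 101
+ 114 = 215
Total duration: 215 minutes
That is 3 hours and 35 minutes

215


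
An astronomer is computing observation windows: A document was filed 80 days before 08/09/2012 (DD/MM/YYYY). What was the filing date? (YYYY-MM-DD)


Start: 2012-09-08
Subtracting 80 days
Days already passed in September: 8
After going back through September: 72 more days to subtract
August 2012: 31 days, 41 remaining
July 2012: 31 days, 10 remaining
June 2012 has 30 days, need 10
Result: 2012-06-20

2012-06-20


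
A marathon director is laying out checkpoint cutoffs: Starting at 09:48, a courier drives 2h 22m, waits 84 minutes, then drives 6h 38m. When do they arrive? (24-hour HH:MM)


Depart: 09:48
Leg 1: +142 min -> 12:10
Layover: +84 min -> 13:34
Leg 2: +398 min -> 20:12
Total travel: 624 minutes = 10h 24m
Arrival: 20:12

20:12


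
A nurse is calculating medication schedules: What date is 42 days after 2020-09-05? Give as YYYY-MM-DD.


Start: 2020-09-05
Adding 42 days
Days remaining in September: 25
After September: 17 days still to add
October 2020 has 31 days, need 17
Result: 2020-10-17

2020-10-17


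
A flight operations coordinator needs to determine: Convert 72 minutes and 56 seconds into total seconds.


Minutes: 72
Seconds: 56
Convert minutes to seconds: 72 x 60 = 4320
Add remaining seconds: 4320 + 56 = 4376

4376


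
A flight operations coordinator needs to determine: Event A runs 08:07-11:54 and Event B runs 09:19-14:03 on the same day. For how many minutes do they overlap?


Interval A: [487, 714] minutes from midnight
Interval B: [559, 843] minutes from midnight
Overlap start = max(487, 559) = 559
Overlap end = min(714, 843) = 714
Overlap = 714 - 559 = 155 minutes

155


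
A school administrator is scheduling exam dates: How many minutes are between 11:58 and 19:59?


Start time: 11:58 = 718 minutes from midnight
End time: 19:59 = 1199 minutes from midnight
Difference: 1199 - 718 = 481 minutes
That is 8 hours and 1 minutes

481


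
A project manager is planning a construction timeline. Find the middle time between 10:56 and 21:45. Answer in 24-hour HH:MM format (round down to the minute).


Start time: 10:56 = 656 minutes from midnight
End time: 21:45 = 1305 minutes from midnight
Sum: 656 + 1305 = 1961
Midpoint: 1961 / 2 = 980 minutes
Convert: 980 / 60 = 16 hours, 20 minutes
Result: 16:20

16:20


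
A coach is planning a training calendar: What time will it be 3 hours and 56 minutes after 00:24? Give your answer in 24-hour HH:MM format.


Start time: 00:24
Adding: 3 hours 56 minutes
Minutes: 24 + 56 = 80
Minute overflow: 80 >= 60, so carry 1 hour, minutes = 20
Hours: 0 + 3 + 1 = 4
Result: 04:20

04:20


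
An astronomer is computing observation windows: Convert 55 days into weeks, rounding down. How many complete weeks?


Total days: 55
Days per week: 7
Division: 55 / 7 = 7 remainder 6
Complete weeks: 7
Remaining days: 6

7


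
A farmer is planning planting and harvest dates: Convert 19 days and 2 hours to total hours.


Days: 19
Extra hours: 2
Hours per day: 24
Days to hours: 19 x 24 = 456
Total: 456 + 2 = 458

458


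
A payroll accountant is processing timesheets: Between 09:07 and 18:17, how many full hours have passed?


Start: 09:07
End: 18:17
Hour difference: 18 - 9 = 9 hours
Minute difference: 17 - 7 = 10 minutes
Total minutes: 550
Complete hours: 550 / 60 = 9 (remainder 10)

9


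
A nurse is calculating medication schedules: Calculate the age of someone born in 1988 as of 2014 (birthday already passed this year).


Birth year: 1988
Current year: 2014
Age = current year - birth year
Age = 2014 - 1988 = 26

26


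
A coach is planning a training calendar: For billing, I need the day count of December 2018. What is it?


Month: December
Year: 2018
December is a 31-day month
Total: 31 days

31


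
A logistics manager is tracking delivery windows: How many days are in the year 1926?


Year: 1926
Check leap year rules:
Divisible by 4? No
1926 is not a leap year
Days: 365

365


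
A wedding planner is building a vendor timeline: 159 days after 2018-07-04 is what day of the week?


Start: 2018-07-04 (Wednesday)
Step 1 - find target date: add 159 days
  2018-07-04 + 159 days = 2018-12-10
Step 2 - day of week:
  159 mod 7 = 5
  Wednesday + 5 days -> Monday
Result: Monday (2018-12-10)

Monday


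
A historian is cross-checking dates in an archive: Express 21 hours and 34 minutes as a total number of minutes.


Hours: 21
Extra minutes: 34
Minutes per hour: 60
Hours to minutes: 21 x 60 = 1260
Total: 1260 + 34 = 1294

1294


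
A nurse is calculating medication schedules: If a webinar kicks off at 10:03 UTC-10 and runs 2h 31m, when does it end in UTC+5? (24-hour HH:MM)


Start: 10:03 in UTC-10
Step 1 - add duration:
  minutes: 3 + 31 = 34
  hours: 10 + 2 + 0 = 12
  end in UTC-10: 12:34
Step 2 - convert UTC-10 -> UTC+5:
  offset difference: 5 - (-10) = 15 hours
  12 + (15) = 27 -> mod 24 = 3
Result: 03:34 in UTC+5

03:34


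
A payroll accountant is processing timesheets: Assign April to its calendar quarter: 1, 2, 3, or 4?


Month: April (month 4)
Q1: January-March (months 1-3)
Q2: April-June (months 4-6)
Q3: July-September (months 7-9)
Q4: October-December (months 10-12)
Month 4 falls in Q2

2


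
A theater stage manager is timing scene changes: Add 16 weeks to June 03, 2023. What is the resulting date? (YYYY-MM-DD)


Start: 2023-06-03
Weeks to add: 16
Convert to days: 16 x 7 = 112 days
Add 112 days to 2023-06-03
Result: 2023-09-23

2023-09-23


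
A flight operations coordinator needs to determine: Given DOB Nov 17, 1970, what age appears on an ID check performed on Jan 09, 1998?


Birth: 1970-11-17
Reference: 1998-01-09
Year difference: 1998 - 1970 = 28
Has birthday (11-17) occurred by 01-09? No
Birthday not yet reached this year -> subtract 1
Age in full years: 27

27


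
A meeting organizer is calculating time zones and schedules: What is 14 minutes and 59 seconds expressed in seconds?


Minutes: 14
Extra seconds: 59
Seconds per minute: 60
Minutes to seconds: 14 x 60 = 840
Total: 840 + 59 = 899

899


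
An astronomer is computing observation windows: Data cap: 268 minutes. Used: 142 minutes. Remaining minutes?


Total budget: 268 minutes
Time used: 142 minutes
Remaining: 268 - 142 = 126 minutes
Percent used: 53.0%
Percent remaining: 47.0%

126


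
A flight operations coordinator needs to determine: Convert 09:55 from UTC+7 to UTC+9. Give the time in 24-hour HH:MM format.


Local time: 09:55 at UTC+7 (offset 7h)
Target zone: UTC+9 (offset 9h)
Difference: 9 - (7) = 2 hours
Calculation: 9 + (2) = 11
Result: 11:55

11:55


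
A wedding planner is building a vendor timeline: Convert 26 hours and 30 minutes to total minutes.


Hours: 26
Minutes: 30
Convert hours to minutes: 26 x 60 = 1560
Add remaining minutes: 1560 + 30 = 1590

1590


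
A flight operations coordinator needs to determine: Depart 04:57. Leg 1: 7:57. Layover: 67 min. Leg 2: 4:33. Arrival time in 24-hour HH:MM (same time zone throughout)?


Depart: 04:57
Leg 1: +477 min -> 12:54
Layover: +67 min -> 14:01
Leg 2: +273 min -> 18:34
Total travel: 817 minutes = 13h 37m
Arrival: 18:34

18:34


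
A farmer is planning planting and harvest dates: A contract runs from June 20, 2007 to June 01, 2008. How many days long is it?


Start date: 2007-06-20
End date: 2008-06-01
Jun 2007: +11 days
Jul 2007: +31 days
Aug 2007: +31 days
... (9 more months)
Total: 347 days

347


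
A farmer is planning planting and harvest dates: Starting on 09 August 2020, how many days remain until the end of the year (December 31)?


Start: August 09, 2020
End: December 31, 2020
Days left in August: 22
September: 30
October: 31
November: 30
December: 31
Sum of remaining months: 122
Total: 22 + 122 = 144

144


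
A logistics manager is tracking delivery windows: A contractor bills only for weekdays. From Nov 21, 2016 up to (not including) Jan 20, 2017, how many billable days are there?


Start: 2016-11-21 (Monday)
End (exclusive): 2017-01-20 (Friday)
Total calendar days: 60
Full weeks: 60 // 7 = 8 -> 40 weekdays
Remaining 4 days starting on Monday:
  Mon(w), Tue(w), Wed(w), Thu(w) -> 4 weekdays
Total business days: 40 + 4 = 44

44


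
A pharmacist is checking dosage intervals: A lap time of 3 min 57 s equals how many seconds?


Minutes: 3
Seconds: 57
Convert minutes to seconds: 3 x 60 = 180
Add remaining seconds: 180 + 57 = 237

237


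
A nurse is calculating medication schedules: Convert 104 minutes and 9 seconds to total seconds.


Minutes: 104
Extra seconds: 9
Seconds per minute: 60
Minutes to seconds: 104 x 60 = 6240
Total: 6240 + 9 = 6249

6249


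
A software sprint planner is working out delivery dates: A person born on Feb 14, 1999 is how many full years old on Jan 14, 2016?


Birth: 1999-02-14
Reference: 2016-01-14
Year difference: 2016 - 1999 = 17
Has birthday (02-14) occurred by 01-14? No
Birthday not yet reached this year -> subtract 1
Age in full years: 16

16


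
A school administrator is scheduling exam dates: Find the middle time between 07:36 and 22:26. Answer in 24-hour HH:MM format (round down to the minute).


Start time: 07:36 = 456 minutes from midnight
End time: 22:26 = 1346 minutes from midnight
Sum: 456 + 1346 = 1802
Midpoint: 1802 / 2 = 901 minutes
Convert: 901 / 60 = 15 hours, 1 minutes
Result: 15:01

15:01


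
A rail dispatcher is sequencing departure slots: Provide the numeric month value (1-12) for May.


Calendar month order:
4. April
5. May <--
6. June
May is month number 5

5


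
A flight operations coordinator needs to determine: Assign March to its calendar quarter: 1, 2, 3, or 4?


Month: March (month 3)
Q1: January-March (months 1-3)
Q2: April-June (months 4-6)
Q3: July-September (months 7-9)
Q4: October-December (months 10-12)
Month 3 falls in Q1

1


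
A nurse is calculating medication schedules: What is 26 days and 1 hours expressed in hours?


Days: 26
Extra hours: 1
Hours per day: 24
Days to hours: 26 x 24 = 624
Total: 624 + 1 = 625

625


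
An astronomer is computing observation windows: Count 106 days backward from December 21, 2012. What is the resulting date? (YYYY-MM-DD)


Start: 2012-12-21
Subtracting 106 days
Days already passed in December: 21
After going back through December: 85 more days to subtract
November 2012: 30 days, 55 remaining
October 2012: 31 days, 24 remaining
September 2012 has 30 days, need 24
Result: 2012-09-06

2012-09-06


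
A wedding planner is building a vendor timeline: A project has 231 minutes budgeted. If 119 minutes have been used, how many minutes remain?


Total budget: 231 minutes
Time used: 119 minutes
Remaining: 231 - 119 = 112 minutes
Percent used: 51.5%
Percent remaining: 48.5%

112


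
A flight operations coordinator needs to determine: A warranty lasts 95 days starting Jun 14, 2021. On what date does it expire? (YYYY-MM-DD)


Start: 2021-06-14
Adding 95 days
Days remaining in June: 16
After June: 79 days still to add
July 2021: 31 days, 48 remaining
August 2021: 31 days, 17 remaining
September 2021 has 30 days, need 17
Result: 2021-09-17

2021-09-17


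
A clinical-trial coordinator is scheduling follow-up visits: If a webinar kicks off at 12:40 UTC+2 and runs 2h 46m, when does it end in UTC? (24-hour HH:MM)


Start: 12:40 in UTC+2
Step 1 - add duration:
  minutes: 40 + 46 = 86 (carry 1h)
  hours: 12 + 2 + 1 = 15
  end in UTC+2: 15:26
Step 2 - convert UTC+2 -> UTC:
  offset difference: 0 - (2) = -2 hours
  15 + (-2) = 13 -> mod 24 = 13
Result: 13:26 in UTC

13:26


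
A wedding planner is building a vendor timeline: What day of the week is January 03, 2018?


Date: 2018-01-03
January 1, 2018 is a Monday
Day of year: 3
Offset from Jan 1: 2 days
2 mod 7 = 2
Result: Wednesday

Wednesday


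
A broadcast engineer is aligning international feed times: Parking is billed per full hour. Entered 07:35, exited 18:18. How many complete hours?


Start: 07:35
End: 18:18
Hour difference: 18 - 7 = 11 hours
Minute difference: 18 - 35 = -17 minutes
Total minutes: 643
Complete hours: 643 / 60 = 10 (remainder 43)

10


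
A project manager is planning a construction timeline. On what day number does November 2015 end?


Month: November
Year: 2015
November is a 30-day month
Total: 30 days

30


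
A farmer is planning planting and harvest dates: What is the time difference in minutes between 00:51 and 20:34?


Start time: 00:51 = 51 minutes from midnight
End time: 20:34 = 1234 minutes from midnight
Difference: 1234 - 51 = 1183 minutes
That is 19 hours and 43 minutes

1183


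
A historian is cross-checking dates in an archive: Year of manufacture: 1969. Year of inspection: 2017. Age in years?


Birth year: 1969
Current year: 2017
Age = current year - birth year
Age = 2017 - 1969 = 48

48


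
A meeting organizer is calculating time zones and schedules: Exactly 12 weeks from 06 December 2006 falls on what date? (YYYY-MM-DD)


Start: 2006-12-06
Weeks to add: 12
Convert to days: 12 x 7 = 84 days
Add 84 days to 2006-12-06
Result: 2007-02-28

2007-02-28


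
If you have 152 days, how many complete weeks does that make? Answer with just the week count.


Total days: 152
Days per week: 7
Division: 152 / 7 = 21 remainder 5
Complete weeks: 21
Remaining days: 5

21


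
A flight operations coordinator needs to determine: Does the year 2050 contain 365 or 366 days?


Year: 2050
Check leap year rules:
Divisible by 4? No
2050 is not a leap year
Days: 365

365


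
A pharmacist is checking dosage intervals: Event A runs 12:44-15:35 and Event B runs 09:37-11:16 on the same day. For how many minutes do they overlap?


Interval A: [764, 935] minutes from midnight
Interval B: [577, 676] minutes from midnight
Overlap start = max(764, 577) = 764
Overlap end = min(935, 676) = 676
End <= start, so the intervals do not overlap: 0 minutes

0


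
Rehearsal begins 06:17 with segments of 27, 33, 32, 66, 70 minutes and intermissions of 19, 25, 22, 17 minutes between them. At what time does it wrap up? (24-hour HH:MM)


Start: 06:17 = 377 min from midnight
  after task 1 (27 min): 06:44
  after break (19 min): 07:03
  after task 2 (33 min): 07:36
  after break (25 min): 08:01
  after task 3 (32 min): 08:33
  after break (22 min): 08:55
  after task 4 (66 min): 10:01
  after break (17 min): 10:18
  after task 5 (70 min): 11:28
Total elapsed: 311 minutes
End time: 11:28

11:28
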